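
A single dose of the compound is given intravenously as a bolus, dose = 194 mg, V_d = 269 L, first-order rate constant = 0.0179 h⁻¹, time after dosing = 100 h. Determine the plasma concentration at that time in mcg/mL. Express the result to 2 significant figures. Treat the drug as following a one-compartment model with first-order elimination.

0.12 mcg/mL

C₀ = Dose / Vd = 194.0 / 269 = 0.7212 mg/L
C = C₀ · e^(−k·t) = 0.7212 × e^(−0.01790 × 100)
  = 0.7212 × 0.1670 = 0.1204 mg/L
(0.1204 mg/L = 0.1204 mcg/mL)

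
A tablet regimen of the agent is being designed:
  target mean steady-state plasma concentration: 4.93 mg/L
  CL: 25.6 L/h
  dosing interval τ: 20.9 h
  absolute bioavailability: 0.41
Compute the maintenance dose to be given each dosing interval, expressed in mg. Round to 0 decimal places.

6434 mg

At steady state, F × (Dose/τ) = Css × CL.
Dose = Css × CL × τ / F = 4.93 × 25.60 × 20.9 / 0.41 = 6434 mg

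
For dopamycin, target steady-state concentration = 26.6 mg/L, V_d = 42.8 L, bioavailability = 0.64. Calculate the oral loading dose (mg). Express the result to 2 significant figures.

LD = Css × Vd / F = 26.6 × 42.8 / 0.64 = 1779 mg

1800 mg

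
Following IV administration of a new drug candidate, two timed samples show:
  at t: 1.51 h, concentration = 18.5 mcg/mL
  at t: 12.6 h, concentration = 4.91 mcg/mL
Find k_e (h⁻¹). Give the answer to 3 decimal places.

0.120 h⁻¹

k = ln(C₁/C₂) / (t₂ − t₁) = ln(18.5/4.91) / (12.6 − 1.51)
  = 1.326 / 11.09 = 0.1196 h⁻¹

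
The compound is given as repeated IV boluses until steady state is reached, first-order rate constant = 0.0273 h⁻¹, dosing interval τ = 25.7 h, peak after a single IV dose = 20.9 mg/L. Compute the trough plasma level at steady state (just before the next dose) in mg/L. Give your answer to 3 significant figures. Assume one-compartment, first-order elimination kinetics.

e^(−kτ) = e^(−0.02730 × 25.7) = 0.4958
Accumulation ratio R = 1 / (1 − e^(−kτ)) = 1 / (1 − 0.4958) = 1.983
Steady-state trough = C₀ × R × e^(−kτ) = 20.9 × 1.983 × 0.4958 = 20.55 mg/L

20.6 mg/L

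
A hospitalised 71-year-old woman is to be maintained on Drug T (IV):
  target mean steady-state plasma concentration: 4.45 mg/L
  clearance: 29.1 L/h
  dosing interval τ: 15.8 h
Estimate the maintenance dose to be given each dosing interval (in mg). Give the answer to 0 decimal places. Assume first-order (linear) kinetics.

At steady state, Dose/τ = Css × CL.
Dose = Css × CL × τ = 4.45 × 29.10 × 15.8 = 2046 mg

2046 mg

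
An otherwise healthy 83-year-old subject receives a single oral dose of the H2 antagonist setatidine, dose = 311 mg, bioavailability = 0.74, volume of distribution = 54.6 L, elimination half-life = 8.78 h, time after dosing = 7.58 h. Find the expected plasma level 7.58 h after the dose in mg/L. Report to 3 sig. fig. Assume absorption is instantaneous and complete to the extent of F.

Amount reaching circulation = F × Dose = 0.74 × 311.0 = 230.1 mg
C₀ = F·Dose / Vd = 230.1 / 54.6 = 4.214 mg/L
k = ln2 / t½ = 0.693147 / 8.78 = 0.07895 h⁻¹
C = C₀ · e^(−k·t) = 4.214 × e^(−0.07895 × 7.58)
  = 4.214 × 0.5497 = 2.316 mg/L

2.32 mg/L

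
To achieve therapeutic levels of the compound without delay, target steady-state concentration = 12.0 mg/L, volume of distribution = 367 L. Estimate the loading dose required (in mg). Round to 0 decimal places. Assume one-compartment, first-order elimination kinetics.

4404 mg

LD = Css × Vd = 12.0 × 367 = 4404 mg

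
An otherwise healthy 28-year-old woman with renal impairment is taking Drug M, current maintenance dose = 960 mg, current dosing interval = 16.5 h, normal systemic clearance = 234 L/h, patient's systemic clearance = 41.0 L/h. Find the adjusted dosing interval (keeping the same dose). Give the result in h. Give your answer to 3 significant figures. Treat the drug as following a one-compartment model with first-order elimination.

To keep the same average steady-state level, dosing rate must scale with clearance.
CL ratio = 41.0 / 234 = 0.1752
New interval (same dose) = 16.5 / 0.1752 = 94.18 h

94.2 h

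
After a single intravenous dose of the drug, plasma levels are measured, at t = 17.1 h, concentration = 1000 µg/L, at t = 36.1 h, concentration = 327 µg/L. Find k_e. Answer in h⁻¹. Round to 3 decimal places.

k = ln(C₁/C₂) / (t₂ − t₁) = ln(1000/327) / (36.1 − 17.1)
  = 1.118 / 19.00 = 0.05884 h⁻¹

0.059 h⁻¹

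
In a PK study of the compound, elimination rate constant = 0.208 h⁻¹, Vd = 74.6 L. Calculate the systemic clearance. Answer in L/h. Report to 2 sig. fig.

16 L/h

CL = k × Vd = 0.208 × 74.6 = 15.52 L/h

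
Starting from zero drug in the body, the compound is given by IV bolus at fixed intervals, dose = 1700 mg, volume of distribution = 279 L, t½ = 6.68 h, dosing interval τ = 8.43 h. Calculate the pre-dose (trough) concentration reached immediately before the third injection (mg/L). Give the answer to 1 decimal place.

C₀ per dose = Dose / Vd = 1700 / 279 = 6.093 mg/L
k = ln2 / t½ = 0.693147 / 6.68 = 0.1038 h⁻¹
Fraction remaining after one interval: r = e^(−kτ) = e^(−0.1038 × 8.43) = 0.4168
Before dose 3, 2 doses have been given (aged 1τ, 2τ).
C_trough = C₀ × (r + r²) = 6.093 × (0.4168 + 0.1737) = 3.598 mg/L

3.6 mg/L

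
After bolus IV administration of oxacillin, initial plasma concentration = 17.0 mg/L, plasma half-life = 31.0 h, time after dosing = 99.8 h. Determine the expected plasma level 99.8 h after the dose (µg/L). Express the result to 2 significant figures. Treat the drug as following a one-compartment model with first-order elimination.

1800 µg/L

k = ln2 / t½ = 0.693147 / 31.0 = 0.02236 h⁻¹
C = C₀ · e^(−k·t) = 17.00 × e^(−0.02236 × 99.8)
  = 17.00 × 0.1074 = 1.826 mg/L
Convert: 1.826 mg/L × 1000 = 1826 µg/L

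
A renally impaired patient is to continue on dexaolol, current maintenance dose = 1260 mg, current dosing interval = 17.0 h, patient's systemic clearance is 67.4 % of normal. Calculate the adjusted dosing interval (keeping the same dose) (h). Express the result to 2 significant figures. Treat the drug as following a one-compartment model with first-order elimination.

25 h

To keep the same average steady-state level, dosing rate must scale with clearance.
CL ratio = 67.4 / 100 = 0.6740
New interval (same dose) = 17.0 / 0.6740 = 25.22 h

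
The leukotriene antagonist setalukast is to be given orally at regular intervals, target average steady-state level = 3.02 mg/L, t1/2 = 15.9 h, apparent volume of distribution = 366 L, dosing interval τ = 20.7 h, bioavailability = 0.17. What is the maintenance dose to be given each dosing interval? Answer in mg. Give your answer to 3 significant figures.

k = ln2 / t½ = 0.693147 / 15.9 = 0.04359 h⁻¹
CL = k × Vd = 0.04359 × 366 = 15.95 L/h
At steady state, F × (Dose/τ) = Css × CL.
Dose = Css × CL × τ / F = 3.02 × 15.95 × 20.7 / 0.17 = 5865 mg

5870 mg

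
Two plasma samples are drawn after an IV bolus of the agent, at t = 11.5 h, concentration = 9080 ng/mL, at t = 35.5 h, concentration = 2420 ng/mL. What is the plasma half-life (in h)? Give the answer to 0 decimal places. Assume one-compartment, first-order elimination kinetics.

k = ln(C₁/C₂) / (t₂ − t₁) = ln(9080/2420) / (35.5 − 11.5)
  = 1.322 / 24.00 = 0.05508 h⁻¹
t½ = ln2 / k = 0.693147 / 0.05508 = 12.58 h

13 h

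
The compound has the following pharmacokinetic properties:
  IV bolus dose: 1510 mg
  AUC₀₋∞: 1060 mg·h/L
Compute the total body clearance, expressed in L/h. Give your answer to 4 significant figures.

CL = Dose / AUC = 1510 / 1060 = 1.425 L/h

1.425 L/h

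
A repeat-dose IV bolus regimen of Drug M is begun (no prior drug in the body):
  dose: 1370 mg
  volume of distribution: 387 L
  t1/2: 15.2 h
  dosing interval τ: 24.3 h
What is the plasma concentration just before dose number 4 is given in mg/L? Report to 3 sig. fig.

1.68 mg/L

C₀ per dose = Dose / Vd = 1370 / 387 = 3.540 mg/L
k = ln2 / t½ = 0.693147 / 15.2 = 0.04560 h⁻¹
Fraction remaining after one interval: r = e^(−kτ) = e^(−0.04560 × 24.3) = 0.3302
Before dose 4, 3 doses have been given (aged 1τ, 2τ, 3τ).
C_trough = C₀ × (r + r² + … + r^3) = C₀ × r(1−r^3)/(1−r)
        = 3.540 × 0.3302 × (1 − 0.03600) / (1 − 0.3302) = 1.682 mg/L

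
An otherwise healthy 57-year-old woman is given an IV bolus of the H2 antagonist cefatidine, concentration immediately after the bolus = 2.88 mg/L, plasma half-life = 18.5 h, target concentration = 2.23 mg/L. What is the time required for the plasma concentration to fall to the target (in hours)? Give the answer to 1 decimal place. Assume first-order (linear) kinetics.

k = ln2 / t½ = 0.693147 / 18.5 = 0.03747 h⁻¹
t = ln(C₀ / C) / k = ln(2.880 / 2.23) / 0.03747
  = ln(1.291) / 0.03747 = 0.2554 / 0.03747 = 6.816 h

6.8 h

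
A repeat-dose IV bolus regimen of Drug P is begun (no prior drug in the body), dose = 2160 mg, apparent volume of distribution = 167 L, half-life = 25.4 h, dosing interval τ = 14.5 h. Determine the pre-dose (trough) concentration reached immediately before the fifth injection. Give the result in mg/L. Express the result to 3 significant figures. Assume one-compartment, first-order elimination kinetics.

21.2 mg/L

C₀ per dose = Dose / Vd = 2160 / 167 = 12.93 mg/L
k = ln2 / t½ = 0.693147 / 25.4 = 0.02729 h⁻¹
Fraction remaining after one interval: r = e^(−kτ) = e^(−0.02729 × 14.5) = 0.6732
Before dose 5, 4 doses have been given (aged 1τ, 2τ, 3τ, 4τ).
C_trough = C₀ × (r + r² + … + r^4) = C₀ × r(1−r^4)/(1−r)
        = 12.93 × 0.6732 × (1 − 0.2054) / (1 − 0.6732) = 21.16 mg/L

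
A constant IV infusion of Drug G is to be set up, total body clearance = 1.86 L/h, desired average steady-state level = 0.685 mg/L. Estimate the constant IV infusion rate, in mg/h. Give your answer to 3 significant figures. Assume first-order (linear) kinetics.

1.27 mg/h

At steady state, infusion rate R₀ = Css × CL = 0.685 × 1.860 = 1.274 mg/h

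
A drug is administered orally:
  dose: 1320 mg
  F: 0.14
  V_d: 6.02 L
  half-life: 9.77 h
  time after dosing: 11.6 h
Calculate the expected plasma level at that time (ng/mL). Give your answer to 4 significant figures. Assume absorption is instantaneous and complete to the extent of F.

13480 ng/mL

Amount reaching circulation = F × Dose = 0.14 × 1320 = 184.8 mg
C₀ = F·Dose / Vd = 184.8 / 6.02 = 30.70 mg/L
k = ln2 / t½ = 0.693147 / 9.77 = 0.07095 h⁻¹
C = C₀ · e^(−k·t) = 30.70 × e^(−0.07095 × 11.6)
  = 30.70 × 0.4391 = 13.48 mg/L
Convert: 13.48 mg/L × 1000 = 13480 ng/mL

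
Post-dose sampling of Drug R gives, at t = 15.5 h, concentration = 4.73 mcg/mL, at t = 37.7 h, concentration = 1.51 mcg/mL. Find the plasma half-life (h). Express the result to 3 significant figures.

13.5 h

k = ln(C₁/C₂) / (t₂ − t₁) = ln(4.73/1.51) / (37.7 − 15.5)
  = 1.142 / 22.20 = 0.05144 h⁻¹
t½ = ln2 / k = 0.693147 / 0.05144 = 13.47 h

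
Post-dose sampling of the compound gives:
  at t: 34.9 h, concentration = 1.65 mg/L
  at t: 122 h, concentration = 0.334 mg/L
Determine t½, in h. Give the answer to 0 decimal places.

38 h

k = ln(C₁/C₂) / (t₂ − t₁) = ln(1.65/0.334) / (122 − 34.9)
  = 1.597 / 87.10 = 0.01834 h⁻¹
t½ = ln2 / k = 0.693147 / 0.01834 = 37.79 h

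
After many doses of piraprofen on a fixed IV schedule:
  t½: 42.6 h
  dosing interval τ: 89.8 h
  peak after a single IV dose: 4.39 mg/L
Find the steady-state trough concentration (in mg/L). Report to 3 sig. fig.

1.33 mg/L

k = ln2 / t½ = 0.693147 / 42.6 = 0.01627 h⁻¹
e^(−kτ) = e^(−0.01627 × 89.8) = 0.2320
Accumulation ratio R = 1 / (1 − e^(−kτ)) = 1 / (1 − 0.2320) = 1.302
Steady-state trough = C₀ × R × e^(−kτ) = 4.39 × 1.302 × 0.2320 = 1.326 mg/L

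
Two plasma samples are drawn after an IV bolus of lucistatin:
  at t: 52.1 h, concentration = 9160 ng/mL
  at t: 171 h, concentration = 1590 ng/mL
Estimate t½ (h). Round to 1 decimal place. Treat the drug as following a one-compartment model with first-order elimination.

k = ln(C₁/C₂) / (t₂ − t₁) = ln(9160/1590) / (171 − 52.1)
  = 1.751 / 118.9 = 0.01473 h⁻¹
t½ = ln2 / k = 0.693147 / 0.01473 = 47.06 h

47.1 h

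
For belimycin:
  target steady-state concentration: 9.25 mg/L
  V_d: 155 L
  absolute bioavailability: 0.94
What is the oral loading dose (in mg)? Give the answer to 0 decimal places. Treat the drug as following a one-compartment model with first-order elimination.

LD = Css × Vd / F = 9.25 × 155 / 0.94 = 1525 mg

1525 mg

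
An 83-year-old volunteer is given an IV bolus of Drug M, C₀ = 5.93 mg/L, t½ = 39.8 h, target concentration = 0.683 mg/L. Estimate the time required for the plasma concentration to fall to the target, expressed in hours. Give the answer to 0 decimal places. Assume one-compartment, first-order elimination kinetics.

k = ln2 / t½ = 0.693147 / 39.8 = 0.01742 h⁻¹
t = ln(C₀ / C) / k = ln(5.930 / 0.683) / 0.01742
  = ln(8.682) / 0.01742 = 2.161 / 0.01742 = 124.1 h

124 h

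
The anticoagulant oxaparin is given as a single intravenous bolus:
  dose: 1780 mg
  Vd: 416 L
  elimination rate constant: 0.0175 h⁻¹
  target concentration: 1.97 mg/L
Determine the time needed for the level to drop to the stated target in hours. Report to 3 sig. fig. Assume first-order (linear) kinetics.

C₀ = Dose / Vd = 1780 / 416 = 4.279 mg/L
t = ln(C₀ / C) / k = ln(4.279 / 1.97) / 0.01750
  = ln(2.172) / 0.01750 = 0.7756 / 0.01750 = 44.32 h

44.3 h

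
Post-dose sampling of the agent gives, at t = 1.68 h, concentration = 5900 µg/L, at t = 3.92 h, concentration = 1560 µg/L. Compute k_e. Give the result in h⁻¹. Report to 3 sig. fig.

k = ln(C₁/C₂) / (t₂ − t₁) = ln(5900/1560) / (3.92 − 1.68)
  = 1.330 / 2.240 = 0.5938 h⁻¹

0.594 h⁻¹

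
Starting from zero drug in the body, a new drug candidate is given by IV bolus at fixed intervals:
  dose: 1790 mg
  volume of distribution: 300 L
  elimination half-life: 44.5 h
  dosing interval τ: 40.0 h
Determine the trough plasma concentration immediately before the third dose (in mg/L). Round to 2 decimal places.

C₀ per dose = Dose / Vd = 1790 / 300 = 5.967 mg/L
k = ln2 / t½ = 0.693147 / 44.5 = 0.01558 h⁻¹
Fraction remaining after one interval: r = e^(−kτ) = e^(−0.01558 × 40.0) = 0.5362
Before dose 3, 2 doses have been given (aged 1τ, 2τ).
C_trough = C₀ × (r + r²) = 5.967 × (0.5362 + 0.2875) = 4.915 mg/L

4.92 mg/L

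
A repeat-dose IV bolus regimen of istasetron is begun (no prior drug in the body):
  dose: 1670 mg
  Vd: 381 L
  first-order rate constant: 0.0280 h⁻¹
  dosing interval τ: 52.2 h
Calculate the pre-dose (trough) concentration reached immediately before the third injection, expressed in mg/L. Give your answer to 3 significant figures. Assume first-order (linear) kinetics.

C₀ per dose = Dose / Vd = 1670 / 381 = 4.383 mg/L
Fraction remaining after one interval: r = e^(−kτ) = e^(−0.02800 × 52.2) = 0.2319
Before dose 3, 2 doses have been given (aged 1τ, 2τ).
C_trough = C₀ × (r + r²) = 4.383 × (0.2319 + 0.05378) = 1.252 mg/L

1.25 mg/L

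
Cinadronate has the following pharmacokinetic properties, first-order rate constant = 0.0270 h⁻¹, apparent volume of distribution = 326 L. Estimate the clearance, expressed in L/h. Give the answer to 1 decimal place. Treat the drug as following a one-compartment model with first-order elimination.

CL = k × Vd = 0.0270 × 326 = 8.802 L/h

8.8 L/h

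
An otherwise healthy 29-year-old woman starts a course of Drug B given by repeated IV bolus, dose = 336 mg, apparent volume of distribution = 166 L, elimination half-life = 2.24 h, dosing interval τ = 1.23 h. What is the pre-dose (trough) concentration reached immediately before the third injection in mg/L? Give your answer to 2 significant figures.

2.3 mg/L

C₀ per dose = Dose / Vd = 336 / 166 = 2.024 mg/L
k = ln2 / t½ = 0.693147 / 2.24 = 0.3094 h⁻¹
Fraction remaining after one interval: r = e^(−kτ) = e^(−0.3094 × 1.23) = 0.6835
Before dose 3, 2 doses have been given (aged 1τ, 2τ).
C_trough = C₀ × (r + r²) = 2.024 × (0.6835 + 0.4672) = 2.329 mg/L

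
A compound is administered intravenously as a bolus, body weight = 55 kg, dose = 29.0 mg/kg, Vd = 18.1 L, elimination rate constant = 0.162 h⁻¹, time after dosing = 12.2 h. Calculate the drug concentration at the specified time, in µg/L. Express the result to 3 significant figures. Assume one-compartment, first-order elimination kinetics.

12200 µg/L

Total dose = 29.0 × 55 = 1595 mg
C₀ = Dose / Vd = 1595 / 18.1 = 88.12 mg/L
C = C₀ · e^(−k·t) = 88.12 × e^(−0.1620 × 12.2)
  = 88.12 × 0.1386 = 12.21 mg/L
Convert: 12.21 mg/L × 1000 = 12210 µg/L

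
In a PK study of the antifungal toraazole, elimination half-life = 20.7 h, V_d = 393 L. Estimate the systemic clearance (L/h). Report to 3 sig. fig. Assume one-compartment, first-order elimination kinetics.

13.2 L/h

k = ln2 / t½ = 0.693147 / 20.7 = 0.03349 h⁻¹
CL = k × Vd = 0.03349 × 393 = 13.16 L/h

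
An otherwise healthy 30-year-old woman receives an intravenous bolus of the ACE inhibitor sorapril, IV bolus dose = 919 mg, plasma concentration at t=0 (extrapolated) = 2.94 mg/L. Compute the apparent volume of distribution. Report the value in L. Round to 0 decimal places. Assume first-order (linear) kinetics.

313 L

Vd = Dose / C₀ = 919.0 / 2.94 = 312.6 L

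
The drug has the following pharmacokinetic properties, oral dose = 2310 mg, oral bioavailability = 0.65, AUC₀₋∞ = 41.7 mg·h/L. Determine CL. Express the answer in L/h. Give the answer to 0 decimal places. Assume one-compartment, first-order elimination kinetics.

36 L/h

CL = F·Dose / AUC = 0.65 × 2310 / 41.7 = 36.01 L/h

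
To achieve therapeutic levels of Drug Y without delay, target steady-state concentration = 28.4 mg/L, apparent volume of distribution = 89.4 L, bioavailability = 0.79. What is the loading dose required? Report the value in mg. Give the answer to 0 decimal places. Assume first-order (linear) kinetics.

3214 mg

LD = Css × Vd / F = 28.4 × 89.4 / 0.79 = 3214 mg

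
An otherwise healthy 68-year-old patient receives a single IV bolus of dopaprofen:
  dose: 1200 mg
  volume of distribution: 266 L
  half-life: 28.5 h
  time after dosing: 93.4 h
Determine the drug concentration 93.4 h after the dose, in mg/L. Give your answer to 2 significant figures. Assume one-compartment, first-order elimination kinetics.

0.47 mg/L

C₀ = Dose / Vd = 1200 / 266 = 4.511 mg/L
k = ln2 / t½ = 0.693147 / 28.5 = 0.02432 h⁻¹
C = C₀ · e^(−k·t) = 4.511 × e^(−0.02432 × 93.4)
  = 4.511 × 0.1032 = 0.4655 mg/L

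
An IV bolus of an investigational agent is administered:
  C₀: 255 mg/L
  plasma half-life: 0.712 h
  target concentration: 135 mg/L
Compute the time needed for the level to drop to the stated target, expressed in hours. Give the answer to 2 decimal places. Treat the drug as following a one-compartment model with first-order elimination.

0.65 h

k = ln2 / t½ = 0.693147 / 0.712 = 0.9735 h⁻¹
t = ln(C₀ / C) / k = ln(255.0 / 135) / 0.9735
  = ln(1.889) / 0.9735 = 0.6360 / 0.9735 = 0.6533 h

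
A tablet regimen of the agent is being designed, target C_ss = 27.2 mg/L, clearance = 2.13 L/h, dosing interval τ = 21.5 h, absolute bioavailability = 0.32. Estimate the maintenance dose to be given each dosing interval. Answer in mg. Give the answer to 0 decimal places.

3893 mg

At steady state, F × (Dose/τ) = Css × CL.
Dose = Css × CL × τ / F = 27.2 × 2.130 × 21.5 / 0.32 = 3893 mg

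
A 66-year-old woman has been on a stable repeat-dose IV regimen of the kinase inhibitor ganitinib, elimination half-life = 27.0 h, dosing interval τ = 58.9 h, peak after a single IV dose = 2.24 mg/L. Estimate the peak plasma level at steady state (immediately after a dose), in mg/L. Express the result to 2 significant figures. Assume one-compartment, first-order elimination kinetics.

k = ln2 / t½ = 0.693147 / 27.0 = 0.02567 h⁻¹
e^(−kτ) = e^(−0.02567 × 58.9) = 0.2205
Accumulation ratio R = 1 / (1 − e^(−kτ)) = 1 / (1 − 0.2205) = 1.283
Steady-state peak = C₀ × R = 2.24 × 1.283 = 2.874 mg/L

2.9 mg/L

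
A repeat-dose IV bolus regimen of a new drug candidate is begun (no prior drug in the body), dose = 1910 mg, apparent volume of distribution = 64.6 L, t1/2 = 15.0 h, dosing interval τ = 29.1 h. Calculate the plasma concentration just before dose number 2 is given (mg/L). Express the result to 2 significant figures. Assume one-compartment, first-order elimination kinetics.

C₀ per dose = Dose / Vd = 1910 / 64.6 = 29.57 mg/L
k = ln2 / t½ = 0.693147 / 15.0 = 0.04621 h⁻¹
Fraction remaining after one interval: r = e^(−kτ) = e^(−0.04621 × 29.1) = 0.2606
Before dose 2, 1 dose has been given (aged 1τ).
C_trough = C₀ × r = 29.57 × 0.2606 = 7.706 mg/L

7.7 mg/L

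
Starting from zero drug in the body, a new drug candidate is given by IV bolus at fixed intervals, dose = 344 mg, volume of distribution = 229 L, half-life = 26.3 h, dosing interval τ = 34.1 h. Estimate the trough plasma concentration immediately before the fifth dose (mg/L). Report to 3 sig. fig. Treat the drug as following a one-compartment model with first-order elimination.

1.00 mg/L

C₀ per dose = Dose / Vd = 344 / 229 = 1.502 mg/L
k = ln2 / t½ = 0.693147 / 26.3 = 0.02636 h⁻¹
Fraction remaining after one interval: r = e^(−kτ) = e^(−0.02636 × 34.1) = 0.4070
Before dose 5, 4 doses have been given (aged 1τ, 2τ, 3τ, 4τ).
C_trough = C₀ × (r + r² + … + r^4) = C₀ × r(1−r^4)/(1−r)
        = 1.502 × 0.4070 × (1 − 0.02744) / (1 − 0.4070) = 1.003 mg/L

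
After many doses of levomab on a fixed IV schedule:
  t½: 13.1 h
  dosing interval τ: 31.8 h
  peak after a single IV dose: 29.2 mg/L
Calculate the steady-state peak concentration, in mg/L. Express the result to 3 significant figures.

35.9 mg/L

k = ln2 / t½ = 0.693147 / 13.1 = 0.05291 h⁻¹
e^(−kτ) = e^(−0.05291 × 31.8) = 0.1859
Accumulation ratio R = 1 / (1 − e^(−kτ)) = 1 / (1 − 0.1859) = 1.228
Steady-state peak = C₀ × R = 29.2 × 1.228 = 35.86 mg/L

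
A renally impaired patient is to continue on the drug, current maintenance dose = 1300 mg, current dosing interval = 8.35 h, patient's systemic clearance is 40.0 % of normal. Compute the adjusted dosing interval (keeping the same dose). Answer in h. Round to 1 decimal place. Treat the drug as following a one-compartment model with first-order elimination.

20.9 h

To keep the same average steady-state level, dosing rate must scale with clearance.
CL ratio = 40.0 / 100 = 0.4000
New interval (same dose) = 8.35 / 0.4000 = 20.88 h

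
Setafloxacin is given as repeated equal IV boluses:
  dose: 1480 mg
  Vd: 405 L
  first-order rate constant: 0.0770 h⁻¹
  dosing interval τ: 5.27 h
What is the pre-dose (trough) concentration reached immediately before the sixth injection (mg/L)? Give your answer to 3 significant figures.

6.34 mg/L

C₀ per dose = Dose / Vd = 1480 / 405 = 3.654 mg/L
Fraction remaining after one interval: r = e^(−kτ) = e^(−0.07700 × 5.27) = 0.6665
Before dose 6, 5 doses have been given (aged 1τ, 2τ, 3τ, 4τ, 5τ).
C_trough = C₀ × (r + r² + … + r^5) = C₀ × r(1−r^5)/(1−r)
        = 3.654 × 0.6665 × (1 − 0.1315) / (1 − 0.6665) = 6.342 mg/L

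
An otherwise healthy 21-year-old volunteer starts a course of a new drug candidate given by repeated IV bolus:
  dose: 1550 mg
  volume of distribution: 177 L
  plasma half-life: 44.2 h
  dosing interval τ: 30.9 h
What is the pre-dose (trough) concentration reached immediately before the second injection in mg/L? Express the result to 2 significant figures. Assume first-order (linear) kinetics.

C₀ per dose = Dose / Vd = 1550 / 177 = 8.757 mg/L
k = ln2 / t½ = 0.693147 / 44.2 = 0.01568 h⁻¹
Fraction remaining after one interval: r = e^(−kτ) = e^(−0.01568 × 30.9) = 0.6160
Before dose 2, 1 dose has been given (aged 1τ).
C_trough = C₀ × r = 8.757 × 0.6160 = 5.394 mg/L

5.4 mg/L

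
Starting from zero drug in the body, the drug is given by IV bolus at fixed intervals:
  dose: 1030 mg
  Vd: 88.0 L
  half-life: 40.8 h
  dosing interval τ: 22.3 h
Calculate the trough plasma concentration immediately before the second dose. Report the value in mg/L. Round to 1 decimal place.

C₀ per dose = Dose / Vd = 1030 / 88.0 = 11.70 mg/L
k = ln2 / t½ = 0.693147 / 40.8 = 0.01699 h⁻¹
Fraction remaining after one interval: r = e^(−kτ) = e^(−0.01699 × 22.3) = 0.6846
Before dose 2, 1 dose has been given (aged 1τ).
C_trough = C₀ × r = 11.70 × 0.6846 = 8.010 mg/L

8.0 mg/L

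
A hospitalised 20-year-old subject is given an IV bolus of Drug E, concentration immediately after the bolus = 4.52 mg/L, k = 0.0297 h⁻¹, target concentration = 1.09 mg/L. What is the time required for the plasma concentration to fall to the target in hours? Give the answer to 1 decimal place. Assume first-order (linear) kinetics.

t = ln(C₀ / C) / k = ln(4.520 / 1.09) / 0.02970
  = ln(4.147) / 0.02970 = 1.422 / 0.02970 = 47.88 h

47.9 h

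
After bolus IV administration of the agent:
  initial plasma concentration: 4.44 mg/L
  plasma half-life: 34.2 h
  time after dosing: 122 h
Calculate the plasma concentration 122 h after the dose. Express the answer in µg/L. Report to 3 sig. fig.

375 µg/L

k = ln2 / t½ = 0.693147 / 34.2 = 0.02027 h⁻¹
C = C₀ · e^(−k·t) = 4.440 × e^(−0.02027 × 122)
  = 4.440 × 0.08434 = 0.3745 mg/L
Convert: 0.3745 mg/L × 1000 = 374.5 µg/L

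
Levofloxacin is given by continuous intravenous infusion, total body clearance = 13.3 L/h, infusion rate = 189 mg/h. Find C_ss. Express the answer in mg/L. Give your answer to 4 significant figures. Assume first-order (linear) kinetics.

14.21 mg/L

At steady state Css = R₀ / CL = 189 / 13.30 = 14.21 mg/L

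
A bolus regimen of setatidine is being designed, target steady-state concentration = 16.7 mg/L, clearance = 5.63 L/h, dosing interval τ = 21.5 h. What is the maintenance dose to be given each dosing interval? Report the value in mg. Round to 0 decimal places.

2021 mg

At steady state, Dose/τ = Css × CL.
Dose = Css × CL × τ = 16.7 × 5.630 × 21.5 = 2021 mg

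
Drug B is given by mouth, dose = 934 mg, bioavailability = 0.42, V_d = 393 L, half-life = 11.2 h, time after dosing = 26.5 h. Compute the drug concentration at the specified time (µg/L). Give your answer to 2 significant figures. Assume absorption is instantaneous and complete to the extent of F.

Amount reaching circulation = F × Dose = 0.42 × 934.0 = 392.3 mg
C₀ = F·Dose / Vd = 392.3 / 393 = 0.9982 mg/L
k = ln2 / t½ = 0.693147 / 11.2 = 0.06189 h⁻¹
C = C₀ · e^(−k·t) = 0.9982 × e^(−0.06189 × 26.5)
  = 0.9982 × 0.1940 = 0.1937 mg/L
Convert: 0.1937 mg/L × 1000 = 193.7 µg/L

190 µg/L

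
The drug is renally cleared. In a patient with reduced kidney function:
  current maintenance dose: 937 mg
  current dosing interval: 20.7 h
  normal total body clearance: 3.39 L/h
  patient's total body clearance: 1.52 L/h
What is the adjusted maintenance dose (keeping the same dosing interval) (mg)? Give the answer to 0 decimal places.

To keep the same average steady-state level, dosing rate must scale with clearance.
CL ratio = 1.52 / 3.39 = 0.4484
New dose (same interval) = 937 × 0.4484 = 420.2 mg

420 mg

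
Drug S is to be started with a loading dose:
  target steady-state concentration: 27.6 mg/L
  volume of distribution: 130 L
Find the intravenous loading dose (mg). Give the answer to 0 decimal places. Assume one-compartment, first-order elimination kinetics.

LD = Css × Vd = 27.6 × 130 = 3588 mg

3588 mg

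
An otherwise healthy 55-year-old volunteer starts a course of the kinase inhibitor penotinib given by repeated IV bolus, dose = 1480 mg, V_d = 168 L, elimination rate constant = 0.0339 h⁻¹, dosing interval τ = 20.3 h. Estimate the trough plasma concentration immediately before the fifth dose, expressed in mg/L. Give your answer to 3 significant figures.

C₀ per dose = Dose / Vd = 1480 / 168 = 8.810 mg/L
Fraction remaining after one interval: r = e^(−kτ) = e^(−0.03390 × 20.3) = 0.5025
Before dose 5, 4 doses have been given (aged 1τ, 2τ, 3τ, 4τ).
C_trough = C₀ × (r + r² + … + r^4) = C₀ × r(1−r^4)/(1−r)
        = 8.810 × 0.5025 × (1 − 0.06376) / (1 − 0.5025) = 8.331 mg/L

8.33 mg/L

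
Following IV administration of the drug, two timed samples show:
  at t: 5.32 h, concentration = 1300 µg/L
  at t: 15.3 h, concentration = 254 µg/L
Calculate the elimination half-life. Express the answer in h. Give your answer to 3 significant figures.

k = ln(C₁/C₂) / (t₂ − t₁) = ln(1300/254) / (15.3 − 5.32)
  = 1.633 / 9.980 = 0.1636 h⁻¹
t½ = ln2 / k = 0.693147 / 0.1636 = 4.237 h

4.24 h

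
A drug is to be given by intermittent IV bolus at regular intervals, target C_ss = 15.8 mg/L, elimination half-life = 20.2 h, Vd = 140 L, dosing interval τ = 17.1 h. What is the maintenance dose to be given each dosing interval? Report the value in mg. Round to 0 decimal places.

1298 mg

k = ln2 / t½ = 0.693147 / 20.2 = 0.03431 h⁻¹
CL = k × Vd = 0.03431 × 140 = 4.803 L/h
At steady state, Dose/τ = Css × CL.
Dose = Css × CL × τ = 15.8 × 4.803 × 17.1 = 1298 mg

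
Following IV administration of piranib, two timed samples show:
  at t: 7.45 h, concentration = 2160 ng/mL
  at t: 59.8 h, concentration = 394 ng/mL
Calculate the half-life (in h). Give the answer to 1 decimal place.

21.3 h

k = ln(C₁/C₂) / (t₂ − t₁) = ln(2160/394) / (59.8 − 7.45)
  = 1.702 / 52.35 = 0.03251 h⁻¹
t½ = ln2 / k = 0.693147 / 0.03251 = 21.32 h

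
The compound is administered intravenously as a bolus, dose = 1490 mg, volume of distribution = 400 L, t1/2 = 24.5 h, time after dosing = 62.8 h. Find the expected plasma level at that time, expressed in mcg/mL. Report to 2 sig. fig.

C₀ = Dose / Vd = 1490 / 400 = 3.725 mg/L
k = ln2 / t½ = 0.693147 / 24.5 = 0.02829 h⁻¹
C = C₀ · e^(−k·t) = 3.725 × e^(−0.02829 × 62.8)
  = 3.725 × 0.1692 = 0.6303 mg/L
(0.6303 mg/L = 0.6303 mcg/mL)

0.63 mcg/mL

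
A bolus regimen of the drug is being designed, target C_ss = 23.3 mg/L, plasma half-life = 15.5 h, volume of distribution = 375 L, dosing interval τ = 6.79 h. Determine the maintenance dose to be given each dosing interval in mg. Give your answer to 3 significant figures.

2650 mg

k = ln2 / t½ = 0.693147 / 15.5 = 0.04472 h⁻¹
CL = k × Vd = 0.04472 × 375 = 16.77 L/h
At steady state, Dose/τ = Css × CL.
Dose = Css × CL × τ = 23.3 × 16.77 × 6.79 = 2653 mg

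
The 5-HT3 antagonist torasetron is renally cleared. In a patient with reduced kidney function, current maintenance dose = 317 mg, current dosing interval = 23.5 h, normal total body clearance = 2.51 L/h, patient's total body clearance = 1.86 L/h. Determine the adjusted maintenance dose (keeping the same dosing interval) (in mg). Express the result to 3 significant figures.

235 mg

To keep the same average steady-state level, dosing rate must scale with clearance.
CL ratio = 1.86 / 2.51 = 0.7410
New dose (same interval) = 317 × 0.7410 = 234.9 mg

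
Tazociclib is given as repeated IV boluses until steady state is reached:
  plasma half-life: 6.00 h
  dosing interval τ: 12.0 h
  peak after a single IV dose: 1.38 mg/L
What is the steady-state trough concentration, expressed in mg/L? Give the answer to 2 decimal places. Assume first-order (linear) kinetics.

0.46 mg/L

k = ln2 / t½ = 0.693147 / 6.00 = 0.1155 h⁻¹
e^(−kτ) = e^(−0.1155 × 12.0) = 0.2501
Accumulation ratio R = 1 / (1 − e^(−kτ)) = 1 / (1 − 0.2501) = 1.334
Steady-state trough = C₀ × R × e^(−kτ) = 1.38 × 1.334 × 0.2501 = 0.4604 mg/L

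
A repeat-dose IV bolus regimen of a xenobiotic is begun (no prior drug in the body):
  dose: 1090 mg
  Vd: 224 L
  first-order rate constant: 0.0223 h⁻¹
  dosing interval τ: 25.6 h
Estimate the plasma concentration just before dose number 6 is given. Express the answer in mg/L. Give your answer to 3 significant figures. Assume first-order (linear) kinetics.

5.96 mg/L

C₀ per dose = Dose / Vd = 1090 / 224 = 4.866 mg/L
Fraction remaining after one interval: r = e^(−kτ) = e^(−0.02230 × 25.6) = 0.5650
Before dose 6, 5 doses have been given (aged 1τ, 2τ, 3τ, 4τ, 5τ).
C_trough = C₀ × (r + r² + … + r^5) = C₀ × r(1−r^5)/(1−r)
        = 4.866 × 0.5650 × (1 − 0.05758) / (1 − 0.5650) = 5.956 mg/L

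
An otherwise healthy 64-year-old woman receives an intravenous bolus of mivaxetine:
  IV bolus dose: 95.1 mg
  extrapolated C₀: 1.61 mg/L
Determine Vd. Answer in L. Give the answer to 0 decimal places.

59 L

Vd = Dose / C₀ = 95.10 / 1.61 = 59.07 L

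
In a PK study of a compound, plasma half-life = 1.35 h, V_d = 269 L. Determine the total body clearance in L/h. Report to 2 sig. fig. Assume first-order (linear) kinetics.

k = ln2 / t½ = 0.693147 / 1.35 = 0.5134 h⁻¹
CL = k × Vd = 0.5134 × 269 = 138.1 L/h

140 L/h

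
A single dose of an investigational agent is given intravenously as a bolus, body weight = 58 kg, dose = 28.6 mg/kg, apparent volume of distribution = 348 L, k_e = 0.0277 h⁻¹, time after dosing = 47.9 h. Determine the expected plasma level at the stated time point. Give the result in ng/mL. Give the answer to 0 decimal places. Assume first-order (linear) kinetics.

Total dose = 28.6 × 58 = 1659 mg
C₀ = Dose / Vd = 1659 / 348 = 4.767 mg/L
C = C₀ · e^(−k·t) = 4.767 × e^(−0.02770 × 47.9)
  = 4.767 × 0.2653 = 1.265 mg/L
Convert: 1.265 mg/L × 1000 = 1265 ng/mL

1265 ng/mL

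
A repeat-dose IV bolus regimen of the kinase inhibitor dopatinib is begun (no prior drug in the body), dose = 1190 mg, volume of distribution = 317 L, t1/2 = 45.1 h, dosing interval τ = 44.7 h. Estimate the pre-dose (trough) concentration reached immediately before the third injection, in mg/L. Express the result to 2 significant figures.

C₀ per dose = Dose / Vd = 1190 / 317 = 3.754 mg/L
k = ln2 / t½ = 0.693147 / 45.1 = 0.01537 h⁻¹
Fraction remaining after one interval: r = e^(−kτ) = e^(−0.01537 × 44.7) = 0.5031
Before dose 3, 2 doses have been given (aged 1τ, 2τ).
C_trough = C₀ × (r + r²) = 3.754 × (0.5031 + 0.2531) = 2.839 mg/L

2.8 mg/L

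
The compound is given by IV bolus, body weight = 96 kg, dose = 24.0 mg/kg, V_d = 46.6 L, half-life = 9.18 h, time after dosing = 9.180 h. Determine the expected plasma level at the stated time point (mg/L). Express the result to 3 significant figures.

Total dose = 24.0 × 96 = 2304 mg
C₀ = Dose / Vd = 2304 / 46.6 = 49.44 mg/L
k = ln2 / t½ = 0.693147 / 9.18 = 0.07551 h⁻¹
t / t½ = 9.180 / 9.18 = 1 half-lives
C = C₀ × (1/2)^1 = 49.44 × 0.5000 = 24.72 mg/L

24.7 mg/L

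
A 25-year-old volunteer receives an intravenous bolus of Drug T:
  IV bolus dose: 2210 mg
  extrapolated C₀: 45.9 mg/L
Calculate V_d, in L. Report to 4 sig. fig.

Vd = Dose / C₀ = 2210 / 45.9 = 48.15 L

48.15 L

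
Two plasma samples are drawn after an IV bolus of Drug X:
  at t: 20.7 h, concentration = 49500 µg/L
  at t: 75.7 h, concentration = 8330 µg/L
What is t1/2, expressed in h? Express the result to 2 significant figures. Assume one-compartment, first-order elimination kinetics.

21 h

k = ln(C₁/C₂) / (t₂ − t₁) = ln(49500/8330) / (75.7 − 20.7)
  = 1.782 / 55.00 = 0.03240 h⁻¹
t½ = ln2 / k = 0.693147 / 0.03240 = 21.39 h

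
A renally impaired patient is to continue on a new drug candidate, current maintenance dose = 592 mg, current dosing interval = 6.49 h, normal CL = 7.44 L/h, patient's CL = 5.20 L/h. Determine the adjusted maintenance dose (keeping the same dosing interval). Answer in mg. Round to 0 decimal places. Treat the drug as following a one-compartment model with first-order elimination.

414 mg

To keep the same average steady-state level, dosing rate must scale with clearance.
CL ratio = 5.20 / 7.44 = 0.6989
New dose (same interval) = 592 × 0.6989 = 413.7 mg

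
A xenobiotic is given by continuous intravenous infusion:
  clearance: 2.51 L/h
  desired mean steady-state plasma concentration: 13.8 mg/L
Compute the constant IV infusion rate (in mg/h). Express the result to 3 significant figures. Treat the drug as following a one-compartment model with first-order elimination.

34.6 mg/h

At steady state, infusion rate R₀ = Css × CL = 13.8 × 2.510 = 34.64 mg/h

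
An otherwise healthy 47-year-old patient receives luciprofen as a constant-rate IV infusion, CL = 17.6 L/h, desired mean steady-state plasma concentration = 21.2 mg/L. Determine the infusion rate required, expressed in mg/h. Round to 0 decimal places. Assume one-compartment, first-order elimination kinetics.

373 mg/h

At steady state, infusion rate R₀ = Css × CL = 21.2 × 17.60 = 373.1 mg/h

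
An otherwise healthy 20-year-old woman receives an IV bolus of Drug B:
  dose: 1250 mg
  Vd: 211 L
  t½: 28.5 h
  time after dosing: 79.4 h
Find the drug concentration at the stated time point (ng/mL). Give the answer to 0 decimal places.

C₀ = Dose / Vd = 1250 / 211 = 5.924 mg/L
k = ln2 / t½ = 0.693147 / 28.5 = 0.02432 h⁻¹
C = C₀ · e^(−k·t) = 5.924 × e^(−0.02432 × 79.4)
  = 5.924 × 0.1450 = 0.8590 mg/L
Convert: 0.8590 mg/L × 1000 = 859.0 ng/mL

859 ng/mL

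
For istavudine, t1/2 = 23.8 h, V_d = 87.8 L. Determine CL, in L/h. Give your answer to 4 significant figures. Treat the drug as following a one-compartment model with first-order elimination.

2.557 L/h

k = ln2 / t½ = 0.693147 / 23.8 = 0.02912 h⁻¹
CL = k × Vd = 0.02912 × 87.8 = 2.557 L/h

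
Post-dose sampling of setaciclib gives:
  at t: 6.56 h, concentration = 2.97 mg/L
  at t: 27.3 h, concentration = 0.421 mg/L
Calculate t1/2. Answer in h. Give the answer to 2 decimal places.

k = ln(C₁/C₂) / (t₂ − t₁) = ln(2.97/0.421) / (27.3 − 6.56)
  = 1.954 / 20.74 = 0.09421 h⁻¹
t½ = ln2 / k = 0.693147 / 0.09421 = 7.357 h

7.36 h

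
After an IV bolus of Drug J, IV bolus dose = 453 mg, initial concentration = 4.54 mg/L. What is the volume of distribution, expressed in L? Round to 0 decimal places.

Vd = Dose / C₀ = 453.0 / 4.54 = 99.78 L

100 L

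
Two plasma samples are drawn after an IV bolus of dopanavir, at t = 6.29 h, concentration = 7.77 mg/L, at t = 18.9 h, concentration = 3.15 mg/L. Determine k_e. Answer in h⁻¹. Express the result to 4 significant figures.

0.07160 h⁻¹

k = ln(C₁/C₂) / (t₂ − t₁) = ln(7.77/3.15) / (18.9 − 6.29)
  = 0.9029 / 12.61 = 0.07160 h⁻¹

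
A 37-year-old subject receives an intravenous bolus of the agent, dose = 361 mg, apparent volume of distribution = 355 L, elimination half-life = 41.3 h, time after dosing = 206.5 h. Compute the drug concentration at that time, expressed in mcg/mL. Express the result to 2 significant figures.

C₀ = Dose / Vd = 361.0 / 355 = 1.017 mg/L
k = ln2 / t½ = 0.693147 / 41.3 = 0.01678 h⁻¹
t / t½ = 206.5 / 41.3 = 5 half-lives
C = C₀ × (1/2)^5 = 1.017 × 0.03125 = 0.03178 mg/L
(0.03178 mg/L = 0.03178 mcg/mL)

0.032 mcg/mL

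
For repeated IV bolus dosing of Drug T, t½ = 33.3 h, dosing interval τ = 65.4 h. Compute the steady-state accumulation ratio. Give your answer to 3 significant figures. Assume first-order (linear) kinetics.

k = ln2 / t½ = 0.693147 / 33.3 = 0.02082 h⁻¹
e^(−kτ) = e^(−0.02082 × 65.4) = 0.2562
Accumulation ratio R = 1 / (1 − e^(−kτ)) = 1 / (1 − 0.2562) = 1.344

1.34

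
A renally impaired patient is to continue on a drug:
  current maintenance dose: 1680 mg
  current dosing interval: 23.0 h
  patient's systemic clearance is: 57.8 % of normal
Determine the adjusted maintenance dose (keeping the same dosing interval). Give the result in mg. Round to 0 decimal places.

971 mg

To keep the same average steady-state level, dosing rate must scale with clearance.
CL ratio = 57.8 / 100 = 0.5780
New dose (same interval) = 1680 × 0.5780 = 971.0 mg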